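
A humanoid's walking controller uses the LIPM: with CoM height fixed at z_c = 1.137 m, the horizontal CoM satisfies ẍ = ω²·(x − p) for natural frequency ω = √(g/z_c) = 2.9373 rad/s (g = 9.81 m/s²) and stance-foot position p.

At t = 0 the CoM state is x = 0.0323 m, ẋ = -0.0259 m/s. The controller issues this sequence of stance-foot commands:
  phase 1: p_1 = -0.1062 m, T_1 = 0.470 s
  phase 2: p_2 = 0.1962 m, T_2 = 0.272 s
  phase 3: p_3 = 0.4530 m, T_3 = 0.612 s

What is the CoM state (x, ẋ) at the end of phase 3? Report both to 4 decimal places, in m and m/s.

phase 1: p=-0.1062, T=0.470, ωT=1.380531, cosh=2.114229, sinh=1.862784; start (x,ẋ)=(0.032300, -0.025900) → end (x,ẋ)=(0.170195, 0.703052)
phase 2: p=0.1962, T=0.272, ωT=0.798946, cosh=1.336499, sinh=0.886696; start (x,ẋ)=(0.170195, 0.703052) → end (x,ẋ)=(0.373678, 0.871899)
phase 3: p=0.4530, T=0.612, ωT=1.797628, cosh=3.100502, sinh=2.934810; start (x,ẋ)=(0.373678, 0.871899) → end (x,ẋ)=(1.078224, 2.019540)

x = 1.0782, ẋ = 2.0195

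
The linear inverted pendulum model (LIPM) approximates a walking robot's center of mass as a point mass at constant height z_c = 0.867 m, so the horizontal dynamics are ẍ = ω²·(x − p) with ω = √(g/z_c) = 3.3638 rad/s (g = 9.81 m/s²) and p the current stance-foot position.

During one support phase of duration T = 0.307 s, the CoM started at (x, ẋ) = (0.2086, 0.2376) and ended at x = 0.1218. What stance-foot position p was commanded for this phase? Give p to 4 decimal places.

p = 0.5064

ωT = 3.3638·0.307 = 1.032687; cosh(ωT) = 1.582325, sinh(ωT) = 1.226276
x(T) = p + (x₀−p)·cosh(ωT) + (ẋ₀/ω)·sinh(ωT) ⇒ p·(1 − cosh) = x(T) − x₀·cosh − (ẋ₀/ω)·sinh
numerator   = 0.1218 − (0.2086)·1.582325 − (0.2376/3.3638)·1.226276 = -0.294890
denominator = 1 − 1.582325 = -0.582325
p = -0.294890 / -0.582325 = 0.5064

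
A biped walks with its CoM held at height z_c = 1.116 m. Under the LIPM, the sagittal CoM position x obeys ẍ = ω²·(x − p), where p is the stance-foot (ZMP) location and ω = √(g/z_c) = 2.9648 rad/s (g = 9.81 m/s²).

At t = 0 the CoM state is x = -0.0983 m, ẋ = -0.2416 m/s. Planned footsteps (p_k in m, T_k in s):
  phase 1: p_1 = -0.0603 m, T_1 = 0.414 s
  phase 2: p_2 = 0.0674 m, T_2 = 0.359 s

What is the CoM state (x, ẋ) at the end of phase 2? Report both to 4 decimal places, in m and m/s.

phase 1: p=-0.0603, T=0.414, ωT=1.227427, cosh=1.852742, sinh=1.559697; start (x,ẋ)=(-0.098300, -0.241600) → end (x,ẋ)=(-0.257803, -0.623342)
phase 2: p=0.0674, T=0.359, ωT=1.064363, cosh=1.621970, sinh=1.277022; start (x,ẋ)=(-0.257803, -0.623342) → end (x,ẋ)=(-0.728560, -2.242298)

x = -0.7286, ẋ = -2.2423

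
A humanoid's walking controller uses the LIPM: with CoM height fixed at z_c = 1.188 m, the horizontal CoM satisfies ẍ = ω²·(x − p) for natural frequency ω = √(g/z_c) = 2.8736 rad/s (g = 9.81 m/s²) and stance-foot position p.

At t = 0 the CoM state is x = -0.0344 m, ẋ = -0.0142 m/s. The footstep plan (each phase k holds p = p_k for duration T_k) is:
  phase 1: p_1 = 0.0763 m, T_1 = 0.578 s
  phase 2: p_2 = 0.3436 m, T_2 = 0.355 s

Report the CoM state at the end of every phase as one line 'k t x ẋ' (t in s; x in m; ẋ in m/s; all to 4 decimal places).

phase 1: p=0.0763, T=0.578, ωT=1.660941, cosh=2.727111, sinh=2.537150; start (x,ẋ)=(-0.034400, -0.014200) → end (x,ẋ)=(-0.238129, -0.845812)
phase 2: p=0.3436, T=0.355, ωT=1.020128, cosh=1.567049, sinh=1.206500; start (x,ẋ)=(-0.238129, -0.845812) → end (x,ẋ)=(-0.923117, -3.342281)

1 0.5780 -0.2381 -0.8458
2 0.9330 -0.9231 -3.3423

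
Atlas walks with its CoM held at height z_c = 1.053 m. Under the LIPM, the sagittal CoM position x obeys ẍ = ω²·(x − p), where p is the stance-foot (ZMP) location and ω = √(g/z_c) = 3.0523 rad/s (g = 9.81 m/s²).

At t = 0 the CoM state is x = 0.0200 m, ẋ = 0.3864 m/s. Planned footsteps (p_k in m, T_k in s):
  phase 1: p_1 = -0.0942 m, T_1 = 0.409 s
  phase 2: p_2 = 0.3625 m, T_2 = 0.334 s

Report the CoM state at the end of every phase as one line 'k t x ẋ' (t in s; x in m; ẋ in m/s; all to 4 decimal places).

phase 1: p=-0.0942, T=0.409, ωT=1.248391, cosh=1.885848, sinh=1.598882; start (x,ẋ)=(0.020000, 0.386400) → end (x,ẋ)=(0.323571, 1.286018)
phase 2: p=0.3625, T=0.334, ωT=1.019468, cosh=1.566254, sinh=1.205467; start (x,ẋ)=(0.323571, 1.286018) → end (x,ẋ)=(0.809424, 1.870995)

1 0.4090 0.3236 1.2860
2 0.7430 0.8094 1.8710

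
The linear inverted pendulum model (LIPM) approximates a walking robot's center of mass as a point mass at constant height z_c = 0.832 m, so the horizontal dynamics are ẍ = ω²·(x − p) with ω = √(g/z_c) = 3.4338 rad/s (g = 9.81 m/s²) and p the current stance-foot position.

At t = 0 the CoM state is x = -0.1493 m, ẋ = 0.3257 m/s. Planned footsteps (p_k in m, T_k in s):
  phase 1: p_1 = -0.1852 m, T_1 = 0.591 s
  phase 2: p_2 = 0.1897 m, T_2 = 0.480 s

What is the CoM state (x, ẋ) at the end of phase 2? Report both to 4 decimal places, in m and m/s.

phase 1: p=-0.1852, T=0.591, ωT=2.029376, cosh=3.870376, sinh=3.738959; start (x,ẋ)=(-0.149300, 0.325700) → end (x,ẋ)=(0.308391, 1.721496)
phase 2: p=0.1897, T=0.480, ωT=1.648224, cosh=2.695066, sinh=2.502675; start (x,ẋ)=(0.308391, 1.721496) → end (x,ẋ)=(1.764267, 5.659539)

x = 1.7643, ẋ = 5.6595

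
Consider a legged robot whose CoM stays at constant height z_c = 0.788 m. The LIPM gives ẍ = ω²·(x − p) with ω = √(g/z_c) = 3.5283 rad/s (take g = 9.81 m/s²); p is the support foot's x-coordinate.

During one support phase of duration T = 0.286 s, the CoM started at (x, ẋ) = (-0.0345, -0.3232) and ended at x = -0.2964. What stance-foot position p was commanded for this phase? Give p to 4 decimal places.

p = 0.2417

ωT = 3.5283·0.286 = 1.009094; cosh(ωT) = 1.553832, sinh(ωT) = 1.189282
x(T) = p + (x₀−p)·cosh(ωT) + (ẋ₀/ω)·sinh(ωT) ⇒ p·(1 − cosh) = x(T) − x₀·cosh − (ẋ₀/ω)·sinh
numerator   = -0.2964 − (-0.0345)·1.553832 − (-0.3232/3.5283)·1.189282 = -0.133852
denominator = 1 − 1.553832 = -0.553832
p = -0.133852 / -0.553832 = 0.2417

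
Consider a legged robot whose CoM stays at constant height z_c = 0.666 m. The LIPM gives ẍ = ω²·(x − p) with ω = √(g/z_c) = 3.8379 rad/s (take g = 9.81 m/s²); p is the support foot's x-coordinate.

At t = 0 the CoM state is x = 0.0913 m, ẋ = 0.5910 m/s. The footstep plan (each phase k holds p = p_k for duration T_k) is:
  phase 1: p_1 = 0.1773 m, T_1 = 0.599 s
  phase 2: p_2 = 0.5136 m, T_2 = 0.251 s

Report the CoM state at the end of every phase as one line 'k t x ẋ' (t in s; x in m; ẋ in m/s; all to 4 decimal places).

1 0.5990 0.5040 1.3461
2 0.8500 0.8917 1.9791

phase 1: p=0.1773, T=0.599, ωT=2.298902, cosh=5.031803, sinh=4.931434; start (x,ẋ)=(0.091300, 0.591000) → end (x,ẋ)=(0.503959, 1.346130)
phase 2: p=0.5136, T=0.251, ωT=0.963313, cosh=1.500995, sinh=1.119368; start (x,ẋ)=(0.503959, 1.346130) → end (x,ẋ)=(0.891743, 1.979115)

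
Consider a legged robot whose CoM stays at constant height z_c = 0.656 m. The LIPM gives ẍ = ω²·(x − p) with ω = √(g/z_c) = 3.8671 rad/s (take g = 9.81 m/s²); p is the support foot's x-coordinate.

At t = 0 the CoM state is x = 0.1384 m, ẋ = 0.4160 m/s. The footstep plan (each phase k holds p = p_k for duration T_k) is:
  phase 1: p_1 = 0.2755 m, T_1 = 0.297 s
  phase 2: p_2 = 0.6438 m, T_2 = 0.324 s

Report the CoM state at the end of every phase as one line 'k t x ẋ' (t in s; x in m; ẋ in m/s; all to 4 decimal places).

1 0.2970 0.1902 -0.0300
2 0.6210 -0.2275 -2.8768

phase 1: p=0.2755, T=0.297, ωT=1.148529, cosh=1.735326, sinh=1.418223; start (x,ẋ)=(0.138400, 0.416000) → end (x,ẋ)=(0.190151, -0.030017)
phase 2: p=0.6438, T=0.324, ωT=1.252940, cosh=1.893142, sinh=1.607479; start (x,ẋ)=(0.190151, -0.030017) → end (x,ẋ)=(-0.227500, -2.876837)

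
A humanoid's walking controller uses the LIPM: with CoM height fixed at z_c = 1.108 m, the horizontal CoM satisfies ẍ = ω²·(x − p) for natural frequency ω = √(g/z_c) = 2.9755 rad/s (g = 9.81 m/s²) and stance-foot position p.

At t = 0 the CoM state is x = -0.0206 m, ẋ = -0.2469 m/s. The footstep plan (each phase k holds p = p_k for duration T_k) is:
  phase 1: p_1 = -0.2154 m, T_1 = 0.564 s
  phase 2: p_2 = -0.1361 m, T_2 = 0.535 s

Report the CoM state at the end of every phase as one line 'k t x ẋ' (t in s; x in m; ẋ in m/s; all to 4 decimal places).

phase 1: p=-0.2154, T=0.564, ωT=1.678182, cosh=2.771262, sinh=2.584549; start (x,ẋ)=(-0.020600, -0.246900) → end (x,ẋ)=(0.109982, 0.813851)
phase 2: p=-0.1361, T=0.535, ωT=1.591892, cosh=2.558289, sinh=2.354749; start (x,ẋ)=(0.109982, 0.813851) → end (x,ẋ)=(1.137513, 3.806253)

1 0.5640 0.1100 0.8139
2 1.0990 1.1375 3.8063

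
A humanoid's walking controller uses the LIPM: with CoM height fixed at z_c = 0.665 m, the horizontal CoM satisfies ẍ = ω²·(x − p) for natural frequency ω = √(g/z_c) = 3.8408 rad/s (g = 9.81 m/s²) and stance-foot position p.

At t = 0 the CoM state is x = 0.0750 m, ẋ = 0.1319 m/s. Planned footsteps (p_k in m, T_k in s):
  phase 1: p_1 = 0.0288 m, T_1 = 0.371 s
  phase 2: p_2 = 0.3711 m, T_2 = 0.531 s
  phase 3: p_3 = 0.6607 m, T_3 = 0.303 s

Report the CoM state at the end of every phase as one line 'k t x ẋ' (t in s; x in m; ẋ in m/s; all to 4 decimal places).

1 0.3710 0.1977 0.6376
2 0.9020 0.3204 -0.0250
3 1.2050 0.0534 -1.9322

phase 1: p=0.0288, T=0.371, ωT=1.424937, cosh=2.199059, sinh=1.958536; start (x,ẋ)=(0.075000, 0.131900) → end (x,ẋ)=(0.197656, 0.637588)
phase 2: p=0.3711, T=0.531, ωT=2.039465, cosh=3.908296, sinh=3.778198; start (x,ẋ)=(0.197656, 0.637588) → end (x,ẋ)=(0.320426, -0.025012)
phase 3: p=0.6607, T=0.303, ωT=1.163762, cosh=1.757133, sinh=1.444824; start (x,ẋ)=(0.320426, -0.025012) → end (x,ẋ)=(0.053385, -1.932224)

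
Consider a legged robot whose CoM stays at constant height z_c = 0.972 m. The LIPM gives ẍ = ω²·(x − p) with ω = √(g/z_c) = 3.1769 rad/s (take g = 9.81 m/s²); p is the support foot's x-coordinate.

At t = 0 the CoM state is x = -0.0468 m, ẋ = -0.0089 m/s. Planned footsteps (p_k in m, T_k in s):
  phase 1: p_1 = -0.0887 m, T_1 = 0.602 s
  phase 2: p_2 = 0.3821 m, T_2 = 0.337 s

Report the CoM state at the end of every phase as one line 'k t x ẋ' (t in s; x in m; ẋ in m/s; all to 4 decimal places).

phase 1: p=-0.0887, T=0.602, ωT=1.912494, cosh=3.458831, sinh=3.311120; start (x,ẋ)=(-0.046800, -0.008900) → end (x,ẋ)=(0.046949, 0.409967)
phase 2: p=0.3821, T=0.337, ωT=1.070615, cosh=1.629986, sinh=1.287188; start (x,ẋ)=(0.046949, 0.409967) → end (x,ẋ)=(0.001915, -0.702283)

1 0.6020 0.0469 0.4100
2 0.9390 0.0019 -0.7023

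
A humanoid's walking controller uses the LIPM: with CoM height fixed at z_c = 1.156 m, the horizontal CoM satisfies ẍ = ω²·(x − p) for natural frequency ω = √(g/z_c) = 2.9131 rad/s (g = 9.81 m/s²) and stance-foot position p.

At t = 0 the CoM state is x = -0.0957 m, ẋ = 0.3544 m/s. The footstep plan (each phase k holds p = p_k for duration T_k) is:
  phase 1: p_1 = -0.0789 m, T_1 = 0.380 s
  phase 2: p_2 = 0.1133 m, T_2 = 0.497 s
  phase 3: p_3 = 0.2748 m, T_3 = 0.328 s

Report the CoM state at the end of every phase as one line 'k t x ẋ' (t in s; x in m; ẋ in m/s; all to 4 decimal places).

phase 1: p=-0.0789, T=0.380, ωT=1.106978, cosh=1.677879, sinh=1.347323; start (x,ẋ)=(-0.095700, 0.354400) → end (x,ẋ)=(0.056823, 0.528702)
phase 2: p=0.1133, T=0.497, ωT=1.447811, cosh=2.244438, sinh=2.009354; start (x,ẋ)=(0.056823, 0.528702) → end (x,ẋ)=(0.351222, 0.856057)
phase 3: p=0.2748, T=0.328, ωT=0.955497, cosh=1.492291, sinh=1.107670; start (x,ẋ)=(0.351222, 0.856057) → end (x,ẋ)=(0.714349, 1.524081)

1 0.3800 0.0568 0.5287
2 0.8770 0.3512 0.8561
3 1.2050 0.7143 1.5241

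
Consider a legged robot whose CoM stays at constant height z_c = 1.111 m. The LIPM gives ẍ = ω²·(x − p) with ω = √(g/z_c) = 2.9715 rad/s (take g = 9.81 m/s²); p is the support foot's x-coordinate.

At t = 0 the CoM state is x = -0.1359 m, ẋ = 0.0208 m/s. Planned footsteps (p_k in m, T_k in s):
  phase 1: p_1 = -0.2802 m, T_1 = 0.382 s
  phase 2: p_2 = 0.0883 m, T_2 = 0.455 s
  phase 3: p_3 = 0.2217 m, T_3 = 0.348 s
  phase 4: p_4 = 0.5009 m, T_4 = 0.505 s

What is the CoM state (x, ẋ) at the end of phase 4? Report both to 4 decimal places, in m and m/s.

x = 1.4868, ẋ = 3.1659

phase 1: p=-0.2802, T=0.382, ωT=1.135113, cosh=1.716455, sinh=1.395070; start (x,ẋ)=(-0.135900, 0.020800) → end (x,ẋ)=(-0.022750, 0.633891)
phase 2: p=0.0883, T=0.455, ωT=1.352032, cosh=2.061994, sinh=1.803280; start (x,ẋ)=(-0.022750, 0.633891) → end (x,ẋ)=(0.243997, 0.712022)
phase 3: p=0.2217, T=0.348, ωT=1.034082, cosh=1.584038, sinh=1.228485; start (x,ẋ)=(0.243997, 0.712022) → end (x,ẋ)=(0.551385, 1.209264)
phase 4: p=0.5009, T=0.505, ωT=1.500607, cosh=2.353704, sinh=2.130709; start (x,ẋ)=(0.551385, 1.209264) → end (x,ẋ)=(1.486828, 3.165891)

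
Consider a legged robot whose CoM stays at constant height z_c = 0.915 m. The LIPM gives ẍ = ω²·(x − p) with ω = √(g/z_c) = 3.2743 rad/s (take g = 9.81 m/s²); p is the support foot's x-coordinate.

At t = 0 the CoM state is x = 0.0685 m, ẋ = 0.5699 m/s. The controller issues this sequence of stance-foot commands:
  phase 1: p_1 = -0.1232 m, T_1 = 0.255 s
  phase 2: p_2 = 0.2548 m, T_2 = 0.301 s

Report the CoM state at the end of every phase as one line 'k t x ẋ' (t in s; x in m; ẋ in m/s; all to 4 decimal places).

phase 1: p=-0.1232, T=0.255, ωT=0.834947, cosh=1.369294, sinh=0.935397; start (x,ẋ)=(0.068500, 0.569900) → end (x,ẋ)=(0.302102, 1.367494)
phase 2: p=0.2548, T=0.301, ωT=0.985564, cosh=1.526276, sinh=1.153047; start (x,ẋ)=(0.302102, 1.367494) → end (x,ẋ)=(0.808560, 2.265757)

1 0.2550 0.3021 1.3675
2 0.5560 0.8086 2.2658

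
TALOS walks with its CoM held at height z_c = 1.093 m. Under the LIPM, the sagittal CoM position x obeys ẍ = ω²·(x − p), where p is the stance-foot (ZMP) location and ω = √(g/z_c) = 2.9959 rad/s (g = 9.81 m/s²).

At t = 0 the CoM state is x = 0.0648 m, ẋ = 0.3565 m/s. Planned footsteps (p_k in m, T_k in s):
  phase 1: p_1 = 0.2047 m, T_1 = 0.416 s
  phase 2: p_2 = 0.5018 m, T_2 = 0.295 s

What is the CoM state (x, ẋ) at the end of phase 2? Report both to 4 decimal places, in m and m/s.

x = -0.0224, ẋ = -1.1106

phase 1: p=0.2047, T=0.416, ωT=1.246294, cosh=1.882501, sinh=1.594932; start (x,ẋ)=(0.064800, 0.356500) → end (x,ẋ)=(0.131129, 0.002633)
phase 2: p=0.5018, T=0.295, ωT=0.883790, cosh=1.416635, sinh=1.003421; start (x,ẋ)=(0.131129, 0.002633) → end (x,ẋ)=(-0.022424, -1.110563)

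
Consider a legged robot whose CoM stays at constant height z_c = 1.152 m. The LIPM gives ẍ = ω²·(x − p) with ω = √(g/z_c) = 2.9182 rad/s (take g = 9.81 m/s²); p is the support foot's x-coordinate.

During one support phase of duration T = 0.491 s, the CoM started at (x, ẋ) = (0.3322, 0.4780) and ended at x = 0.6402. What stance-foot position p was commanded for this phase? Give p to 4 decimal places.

p = 0.3451

ωT = 2.9182·0.491 = 1.432836; cosh(ωT) = 2.214599, sinh(ωT) = 1.975968
x(T) = p + (x₀−p)·cosh(ωT) + (ẋ₀/ω)·sinh(ωT) ⇒ p·(1 − cosh) = x(T) − x₀·cosh − (ẋ₀/ω)·sinh
numerator   = 0.6402 − (0.3322)·2.214599 − (0.4780/2.9182)·1.975968 = -0.419153
denominator = 1 − 2.214599 = -1.214599
p = -0.419153 / -1.214599 = 0.3451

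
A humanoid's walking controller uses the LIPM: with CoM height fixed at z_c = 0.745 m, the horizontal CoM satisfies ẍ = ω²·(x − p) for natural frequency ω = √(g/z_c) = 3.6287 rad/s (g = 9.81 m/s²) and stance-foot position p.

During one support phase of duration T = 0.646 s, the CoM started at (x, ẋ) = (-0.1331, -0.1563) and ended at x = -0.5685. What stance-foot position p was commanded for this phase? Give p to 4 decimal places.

ωT = 3.6287·0.646 = 2.344140; cosh(ωT) = 5.260118, sinh(ωT) = 5.164188
x(T) = p + (x₀−p)·cosh(ωT) + (ẋ₀/ω)·sinh(ωT) ⇒ p·(1 − cosh) = x(T) − x₀·cosh − (ẋ₀/ω)·sinh
numerator   = -0.5685 − (-0.1331)·5.260118 − (-0.1563/3.6287)·5.164188 = 0.354060
denominator = 1 − 5.260118 = -4.260118
p = 0.354060 / -4.260118 = -0.0831

p = -0.0831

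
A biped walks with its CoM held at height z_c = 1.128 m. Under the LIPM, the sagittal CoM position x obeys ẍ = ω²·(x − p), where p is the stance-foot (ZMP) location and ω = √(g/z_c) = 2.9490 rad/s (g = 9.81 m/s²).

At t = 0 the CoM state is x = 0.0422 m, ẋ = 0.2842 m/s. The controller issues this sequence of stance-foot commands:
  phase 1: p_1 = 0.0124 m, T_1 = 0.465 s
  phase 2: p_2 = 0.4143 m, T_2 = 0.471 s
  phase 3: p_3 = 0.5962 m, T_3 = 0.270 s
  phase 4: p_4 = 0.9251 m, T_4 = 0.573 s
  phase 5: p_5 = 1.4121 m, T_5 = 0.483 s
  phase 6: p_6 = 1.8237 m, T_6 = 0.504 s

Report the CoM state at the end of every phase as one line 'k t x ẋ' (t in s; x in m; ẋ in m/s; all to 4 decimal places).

1 0.4650 0.2525 0.7580
2 0.9360 0.5531 0.7174
3 1.2060 0.7536 0.8449
4 1.7790 1.1943 1.0432
5 2.2620 1.6258 1.0357
6 2.7660 2.1003 1.1821

phase 1: p=0.0124, T=0.465, ωT=1.371285, cosh=2.097096, sinh=1.843315; start (x,ẋ)=(0.042200, 0.284200) → end (x,ẋ)=(0.252537, 0.757986)
phase 2: p=0.4143, T=0.471, ωT=1.388979, cosh=2.130041, sinh=1.880712; start (x,ẋ)=(0.252537, 0.757986) → end (x,ẋ)=(0.553140, 0.717366)
phase 3: p=0.5962, T=0.270, ωT=0.796230, cosh=1.334096, sinh=0.883070; start (x,ẋ)=(0.553140, 0.717366) → end (x,ẋ)=(0.753567, 0.844899)
phase 4: p=0.9251, T=0.573, ωT=1.689777, cosh=2.801416, sinh=2.616856; start (x,ẋ)=(0.753567, 0.844899) → end (x,ẋ)=(1.194302, 1.043172)
phase 5: p=1.4121, T=0.483, ωT=1.424367, cosh=2.197944, sinh=1.957283; start (x,ẋ)=(1.194302, 1.043172) → end (x,ẋ)=(1.625756, 1.035695)
phase 6: p=1.8237, T=0.504, ωT=1.486296, cosh=2.323450, sinh=2.097241; start (x,ẋ)=(1.625756, 1.035695) → end (x,ẋ)=(2.100343, 1.182149)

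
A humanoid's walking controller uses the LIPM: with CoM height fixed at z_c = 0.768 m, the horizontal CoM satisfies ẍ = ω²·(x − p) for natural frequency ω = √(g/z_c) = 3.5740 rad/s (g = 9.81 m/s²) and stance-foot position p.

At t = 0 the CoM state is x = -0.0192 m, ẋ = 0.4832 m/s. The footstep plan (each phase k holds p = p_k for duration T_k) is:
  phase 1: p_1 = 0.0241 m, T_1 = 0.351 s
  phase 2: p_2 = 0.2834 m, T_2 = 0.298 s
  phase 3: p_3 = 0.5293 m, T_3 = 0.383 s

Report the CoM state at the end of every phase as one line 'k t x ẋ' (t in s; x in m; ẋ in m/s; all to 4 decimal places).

1 0.3510 0.1597 0.6667
2 0.6490 0.3212 0.5171
3 1.0320 0.3597 -0.2852

phase 1: p=0.0241, T=0.351, ωT=1.254474, cosh=1.895610, sinh=1.610384; start (x,ẋ)=(-0.019200, 0.483200) → end (x,ẋ)=(0.159742, 0.666745)
phase 2: p=0.2834, T=0.298, ωT=1.065052, cosh=1.622850, sinh=1.278140; start (x,ẋ)=(0.159742, 0.666745) → end (x,ẋ)=(0.321164, 0.517148)
phase 3: p=0.5293, T=0.383, ωT=1.368842, cosh=2.092599, sinh=1.838197; start (x,ẋ)=(0.321164, 0.517148) → end (x,ẋ)=(0.359736, -0.285213)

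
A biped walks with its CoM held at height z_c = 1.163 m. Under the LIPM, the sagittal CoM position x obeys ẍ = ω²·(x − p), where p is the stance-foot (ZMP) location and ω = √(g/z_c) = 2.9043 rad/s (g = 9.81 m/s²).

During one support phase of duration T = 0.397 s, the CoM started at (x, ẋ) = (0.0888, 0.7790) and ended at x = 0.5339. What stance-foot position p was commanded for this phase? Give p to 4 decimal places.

ωT = 2.9043·0.397 = 1.153007; cosh(ωT) = 1.741695, sinh(ωT) = 1.426009
x(T) = p + (x₀−p)·cosh(ωT) + (ẋ₀/ω)·sinh(ωT) ⇒ p·(1 − cosh) = x(T) − x₀·cosh − (ẋ₀/ω)·sinh
numerator   = 0.5339 − (0.0888)·1.741695 − (0.7790/2.9043)·1.426009 = -0.003251
denominator = 1 − 1.741695 = -0.741695
p = -0.003251 / -0.741695 = 0.0044

p = 0.0044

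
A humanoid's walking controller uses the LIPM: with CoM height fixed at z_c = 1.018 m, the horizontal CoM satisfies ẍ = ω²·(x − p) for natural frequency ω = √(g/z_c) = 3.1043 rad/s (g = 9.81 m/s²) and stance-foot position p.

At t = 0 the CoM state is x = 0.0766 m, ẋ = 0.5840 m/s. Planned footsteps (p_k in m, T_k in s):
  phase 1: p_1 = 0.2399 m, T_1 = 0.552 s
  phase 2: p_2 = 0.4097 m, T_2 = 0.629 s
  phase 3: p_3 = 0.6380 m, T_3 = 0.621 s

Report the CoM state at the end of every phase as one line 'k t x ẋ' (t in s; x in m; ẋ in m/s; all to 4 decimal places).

phase 1: p=0.2399, T=0.552, ωT=1.713574, cosh=2.864488, sinh=2.684267; start (x,ẋ)=(0.076600, 0.584000) → end (x,ẋ)=(0.277110, 0.312119)
phase 2: p=0.4097, T=0.629, ωT=1.952605, cosh=3.594462, sinh=3.452558; start (x,ẋ)=(0.277110, 0.312119) → end (x,ẋ)=(0.280245, -0.299169)
phase 3: p=0.6380, T=0.621, ωT=1.927770, cosh=3.509819, sinh=3.364347; start (x,ẋ)=(0.280245, -0.299169) → end (x,ẋ)=(-0.941885, -4.786399)

1 0.5520 0.2771 0.3121
2 1.1810 0.2802 -0.2992
3 1.8020 -0.9419 -4.7864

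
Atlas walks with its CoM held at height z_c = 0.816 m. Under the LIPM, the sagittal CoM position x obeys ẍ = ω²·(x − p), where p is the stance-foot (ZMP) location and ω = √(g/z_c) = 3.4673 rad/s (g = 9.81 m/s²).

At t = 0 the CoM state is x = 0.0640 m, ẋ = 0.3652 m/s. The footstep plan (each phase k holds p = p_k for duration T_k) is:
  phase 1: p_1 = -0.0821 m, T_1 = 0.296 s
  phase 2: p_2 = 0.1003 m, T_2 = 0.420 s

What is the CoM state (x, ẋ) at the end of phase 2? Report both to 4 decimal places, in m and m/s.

phase 1: p=-0.0821, T=0.296, ωT=1.026321, cosh=1.574551, sinh=1.216228; start (x,ẋ)=(0.064000, 0.365200) → end (x,ẋ)=(0.276043, 1.191134)
phase 2: p=0.1003, T=0.420, ωT=1.456266, cosh=2.261508, sinh=2.028403; start (x,ẋ)=(0.276043, 1.191134) → end (x,ẋ)=(1.194570, 3.929777)

x = 1.1946, ẋ = 3.9298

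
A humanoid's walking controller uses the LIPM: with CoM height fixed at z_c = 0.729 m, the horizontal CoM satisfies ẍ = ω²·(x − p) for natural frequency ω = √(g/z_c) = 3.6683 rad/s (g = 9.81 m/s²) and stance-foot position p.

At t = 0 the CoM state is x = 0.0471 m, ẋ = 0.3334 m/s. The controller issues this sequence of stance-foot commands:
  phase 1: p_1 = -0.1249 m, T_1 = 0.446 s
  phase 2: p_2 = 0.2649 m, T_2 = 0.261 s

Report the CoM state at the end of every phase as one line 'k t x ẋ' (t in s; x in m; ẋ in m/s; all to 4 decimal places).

phase 1: p=-0.1249, T=0.446, ωT=1.636062, cosh=2.664826, sinh=2.470081; start (x,ẋ)=(0.047100, 0.333400) → end (x,ẋ)=(0.557948, 2.446945)
phase 2: p=0.2649, T=0.261, ωT=0.957426, cosh=1.494431, sinh=1.110552; start (x,ẋ)=(0.557948, 2.446945) → end (x,ẋ)=(1.443635, 4.850621)

1 0.4460 0.5579 2.4469
2 0.7070 1.4436 4.8506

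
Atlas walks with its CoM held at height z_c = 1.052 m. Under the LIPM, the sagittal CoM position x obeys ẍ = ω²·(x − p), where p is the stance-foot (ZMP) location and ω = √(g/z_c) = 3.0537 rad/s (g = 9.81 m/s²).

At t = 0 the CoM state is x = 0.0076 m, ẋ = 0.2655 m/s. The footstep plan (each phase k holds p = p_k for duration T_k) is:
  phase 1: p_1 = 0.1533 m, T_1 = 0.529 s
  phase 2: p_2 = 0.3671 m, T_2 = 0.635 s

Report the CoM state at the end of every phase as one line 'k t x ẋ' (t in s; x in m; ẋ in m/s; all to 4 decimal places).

1 0.5290 -0.0176 -0.3806
2 1.1640 -1.4222 -5.3497

phase 1: p=0.1533, T=0.529, ωT=1.615407, cosh=2.614373, sinh=2.415563; start (x,ẋ)=(0.007600, 0.265500) → end (x,ẋ)=(-0.017596, -0.380626)
phase 2: p=0.3671, T=0.635, ωT=1.939099, cosh=3.548160, sinh=3.404327; start (x,ẋ)=(-0.017596, -0.380626) → end (x,ẋ)=(-1.422193, -5.349744)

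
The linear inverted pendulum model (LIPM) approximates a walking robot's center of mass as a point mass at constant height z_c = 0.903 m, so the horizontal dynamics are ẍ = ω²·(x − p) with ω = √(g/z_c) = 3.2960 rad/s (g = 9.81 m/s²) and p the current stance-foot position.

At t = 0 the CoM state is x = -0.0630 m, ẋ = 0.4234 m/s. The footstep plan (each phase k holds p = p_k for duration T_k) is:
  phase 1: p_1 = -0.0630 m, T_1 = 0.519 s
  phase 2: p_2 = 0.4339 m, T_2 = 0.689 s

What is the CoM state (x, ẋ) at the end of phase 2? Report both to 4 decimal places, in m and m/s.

phase 1: p=-0.0630, T=0.519, ωT=1.710624, cosh=2.856583, sinh=2.675830; start (x,ẋ)=(-0.063000, 0.423400) → end (x,ẋ)=(0.280734, 1.209477)
phase 2: p=0.4339, T=0.689, ωT=2.270944, cosh=4.895879, sinh=4.792664; start (x,ẋ)=(0.280734, 1.209477) → end (x,ẋ)=(1.442699, 3.501944)

x = 1.4427, ẋ = 3.5019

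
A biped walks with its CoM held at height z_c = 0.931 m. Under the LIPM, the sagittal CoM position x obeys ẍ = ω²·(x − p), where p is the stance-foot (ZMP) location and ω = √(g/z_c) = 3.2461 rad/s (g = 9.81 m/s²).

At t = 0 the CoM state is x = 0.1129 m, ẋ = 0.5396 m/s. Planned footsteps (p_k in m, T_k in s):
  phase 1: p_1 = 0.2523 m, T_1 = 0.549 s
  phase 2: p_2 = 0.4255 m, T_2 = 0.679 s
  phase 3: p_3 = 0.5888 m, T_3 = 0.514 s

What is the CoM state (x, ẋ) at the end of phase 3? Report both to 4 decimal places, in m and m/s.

phase 1: p=0.2523, T=0.549, ωT=1.782109, cosh=3.055329, sinh=2.887046; start (x,ẋ)=(0.112900, 0.539600) → end (x,ẋ)=(0.306302, 0.342249)
phase 2: p=0.4255, T=0.679, ωT=2.204102, cosh=4.586229, sinh=4.475880; start (x,ẋ)=(0.306302, 0.342249) → end (x,ẋ)=(0.350738, -0.162221)
phase 3: p=0.5888, T=0.514, ωT=1.668495, cosh=2.746356, sinh=2.557825; start (x,ẋ)=(0.350738, -0.162221) → end (x,ẋ)=(-0.192829, -2.422138)

x = -0.1928, ẋ = -2.4221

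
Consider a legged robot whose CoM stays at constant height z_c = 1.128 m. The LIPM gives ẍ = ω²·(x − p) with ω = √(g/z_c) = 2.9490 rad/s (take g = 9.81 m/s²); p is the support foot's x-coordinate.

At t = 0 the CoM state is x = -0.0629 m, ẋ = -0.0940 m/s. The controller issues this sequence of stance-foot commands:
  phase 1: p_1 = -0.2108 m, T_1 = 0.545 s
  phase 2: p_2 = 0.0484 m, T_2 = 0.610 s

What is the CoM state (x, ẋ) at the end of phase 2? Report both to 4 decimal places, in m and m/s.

phase 1: p=-0.2108, T=0.545, ωT=1.607205, cosh=2.594647, sinh=2.394200; start (x,ẋ)=(-0.062900, -0.094000) → end (x,ẋ)=(0.096633, 0.800351)
phase 2: p=0.0484, T=0.610, ωT=1.798890, cosh=3.104209, sinh=2.938727; start (x,ẋ)=(0.096633, 0.800351) → end (x,ẋ)=(0.995687, 2.902455)

x = 0.9957, ẋ = 2.9025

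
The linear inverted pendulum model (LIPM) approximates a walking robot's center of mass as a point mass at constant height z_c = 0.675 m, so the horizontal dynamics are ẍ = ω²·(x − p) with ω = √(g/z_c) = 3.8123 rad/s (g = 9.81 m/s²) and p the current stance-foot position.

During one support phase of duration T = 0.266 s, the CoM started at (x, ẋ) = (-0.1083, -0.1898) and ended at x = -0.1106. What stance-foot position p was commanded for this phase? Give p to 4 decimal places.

p = -0.2107

ωT = 3.8123·0.266 = 1.014072; cosh(ωT) = 1.559771, sinh(ωT) = 1.197032
x(T) = p + (x₀−p)·cosh(ωT) + (ẋ₀/ω)·sinh(ωT) ⇒ p·(1 − cosh) = x(T) − x₀·cosh − (ẋ₀/ω)·sinh
numerator   = -0.1106 − (-0.1083)·1.559771 − (-0.1898/3.8123)·1.197032 = 0.117919
denominator = 1 − 1.559771 = -0.559771
p = 0.117919 / -0.559771 = -0.2107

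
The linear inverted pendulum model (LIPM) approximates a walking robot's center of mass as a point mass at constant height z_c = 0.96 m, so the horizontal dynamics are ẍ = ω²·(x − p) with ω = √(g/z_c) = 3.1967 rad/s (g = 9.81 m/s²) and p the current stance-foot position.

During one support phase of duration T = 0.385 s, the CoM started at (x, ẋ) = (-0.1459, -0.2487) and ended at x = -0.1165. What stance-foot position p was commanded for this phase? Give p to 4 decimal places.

ωT = 3.1967·0.385 = 1.230730; cosh(ωT) = 1.857903, sinh(ωT) = 1.565823
x(T) = p + (x₀−p)·cosh(ωT) + (ẋ₀/ω)·sinh(ωT) ⇒ p·(1 − cosh) = x(T) − x₀·cosh − (ẋ₀/ω)·sinh
numerator   = -0.1165 − (-0.1459)·1.857903 − (-0.2487/3.1967)·1.565823 = 0.276387
denominator = 1 − 1.857903 = -0.857903
p = 0.276387 / -0.857903 = -0.3222

p = -0.3222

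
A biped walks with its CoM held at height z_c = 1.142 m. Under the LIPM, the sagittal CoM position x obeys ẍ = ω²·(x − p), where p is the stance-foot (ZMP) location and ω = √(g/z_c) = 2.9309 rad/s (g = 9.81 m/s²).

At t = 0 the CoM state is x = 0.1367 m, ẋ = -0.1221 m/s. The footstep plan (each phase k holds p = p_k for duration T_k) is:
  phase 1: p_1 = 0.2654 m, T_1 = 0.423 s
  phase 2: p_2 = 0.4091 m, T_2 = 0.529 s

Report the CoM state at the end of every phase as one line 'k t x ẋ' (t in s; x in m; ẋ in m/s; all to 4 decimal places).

phase 1: p=0.2654, T=0.423, ωT=1.239771, cosh=1.872136, sinh=1.582685; start (x,ẋ)=(0.136700, -0.122100) → end (x,ẋ)=(-0.041478, -0.825587)
phase 2: p=0.4091, T=0.529, ωT=1.550446, cosh=2.462863, sinh=2.250710; start (x,ẋ)=(-0.041478, -0.825587) → end (x,ẋ)=(-1.334600, -5.005593)

1 0.4230 -0.0415 -0.8256
2 0.9520 -1.3346 -5.0056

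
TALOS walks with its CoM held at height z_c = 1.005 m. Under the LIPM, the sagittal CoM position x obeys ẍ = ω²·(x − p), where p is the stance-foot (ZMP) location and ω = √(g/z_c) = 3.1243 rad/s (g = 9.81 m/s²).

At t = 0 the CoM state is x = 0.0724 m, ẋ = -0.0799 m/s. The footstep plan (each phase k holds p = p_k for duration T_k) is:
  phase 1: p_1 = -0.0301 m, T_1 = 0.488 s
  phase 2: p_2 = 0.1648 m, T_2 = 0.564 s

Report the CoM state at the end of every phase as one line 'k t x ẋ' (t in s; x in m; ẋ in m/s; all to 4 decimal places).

1 0.4880 0.1605 0.5085
2 1.0520 0.6120 1.4867

phase 1: p=-0.0301, T=0.488, ωT=1.524658, cosh=2.405635, sinh=2.187939; start (x,ẋ)=(0.072400, -0.079900) → end (x,ẋ)=(0.160524, 0.508457)
phase 2: p=0.1648, T=0.564, ωT=1.762105, cosh=2.998185, sinh=2.826502; start (x,ẋ)=(0.160524, 0.508457) → end (x,ẋ)=(0.611972, 1.486686)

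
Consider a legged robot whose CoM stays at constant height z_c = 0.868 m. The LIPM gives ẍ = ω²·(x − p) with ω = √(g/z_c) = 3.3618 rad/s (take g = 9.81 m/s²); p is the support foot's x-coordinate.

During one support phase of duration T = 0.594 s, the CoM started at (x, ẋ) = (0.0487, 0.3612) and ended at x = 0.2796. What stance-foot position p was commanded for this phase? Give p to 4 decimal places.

p = 0.1060

ωT = 3.3618·0.594 = 1.996909; cosh(ωT) = 3.751004, sinh(ωT) = 3.615250
x(T) = p + (x₀−p)·cosh(ωT) + (ẋ₀/ω)·sinh(ωT) ⇒ p·(1 − cosh) = x(T) − x₀·cosh − (ẋ₀/ω)·sinh
numerator   = 0.2796 − (0.0487)·3.751004 − (0.3612/3.3618)·3.615250 = -0.291505
denominator = 1 − 3.751004 = -2.751004
p = -0.291505 / -2.751004 = 0.1060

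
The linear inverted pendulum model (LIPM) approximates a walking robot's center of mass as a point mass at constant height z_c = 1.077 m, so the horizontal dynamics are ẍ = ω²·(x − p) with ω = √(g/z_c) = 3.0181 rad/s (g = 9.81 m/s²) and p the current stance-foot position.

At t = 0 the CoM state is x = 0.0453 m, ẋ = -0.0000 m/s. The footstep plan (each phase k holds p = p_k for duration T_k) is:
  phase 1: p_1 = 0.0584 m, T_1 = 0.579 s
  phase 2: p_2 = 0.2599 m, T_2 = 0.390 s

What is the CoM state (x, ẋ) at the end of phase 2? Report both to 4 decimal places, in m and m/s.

phase 1: p=0.0584, T=0.579, ωT=1.747480, cosh=2.957166, sinh=2.782953; start (x,ẋ)=(0.045300, -0.000000) → end (x,ẋ)=(0.019661, -0.110030)
phase 2: p=0.2599, T=0.390, ωT=1.177059, cosh=1.776500, sinh=1.468317; start (x,ẋ)=(0.019661, -0.110030) → end (x,ẋ)=(-0.220414, -1.260093)

x = -0.2204, ẋ = -1.2601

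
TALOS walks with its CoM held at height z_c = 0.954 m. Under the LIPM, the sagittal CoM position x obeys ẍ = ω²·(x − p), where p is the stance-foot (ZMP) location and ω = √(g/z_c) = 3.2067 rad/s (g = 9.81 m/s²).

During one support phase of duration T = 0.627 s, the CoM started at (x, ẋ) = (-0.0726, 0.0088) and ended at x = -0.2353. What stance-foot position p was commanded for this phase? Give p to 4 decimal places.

p = -0.0109

ωT = 3.2067·0.627 = 2.010601; cosh(ωT) = 3.800856, sinh(ωT) = 3.666948
x(T) = p + (x₀−p)·cosh(ωT) + (ẋ₀/ω)·sinh(ωT) ⇒ p·(1 − cosh) = x(T) − x₀·cosh − (ẋ₀/ω)·sinh
numerator   = -0.2353 − (-0.0726)·3.800856 − (0.0088/3.2067)·3.666948 = 0.030579
denominator = 1 − 3.800856 = -2.800856
p = 0.030579 / -2.800856 = -0.0109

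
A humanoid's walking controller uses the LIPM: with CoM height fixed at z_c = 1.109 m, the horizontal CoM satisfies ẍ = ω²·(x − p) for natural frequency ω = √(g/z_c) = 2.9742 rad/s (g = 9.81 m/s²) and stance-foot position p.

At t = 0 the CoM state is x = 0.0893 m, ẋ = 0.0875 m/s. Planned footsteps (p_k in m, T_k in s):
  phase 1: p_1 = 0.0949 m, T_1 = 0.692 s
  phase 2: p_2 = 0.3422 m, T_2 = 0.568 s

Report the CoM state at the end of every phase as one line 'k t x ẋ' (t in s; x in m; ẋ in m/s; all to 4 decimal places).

phase 1: p=0.0949, T=0.692, ωT=2.058146, cosh=3.979565, sinh=3.851875; start (x,ẋ)=(0.089300, 0.087500) → end (x,ẋ)=(0.185935, 0.284057)
phase 2: p=0.3422, T=0.568, ωT=1.689346, cosh=2.800288, sinh=2.615648; start (x,ẋ)=(0.185935, 0.284057) → end (x,ẋ)=(0.154427, -0.420213)

1 0.6920 0.1859 0.2841
2 1.2600 0.1544 -0.4202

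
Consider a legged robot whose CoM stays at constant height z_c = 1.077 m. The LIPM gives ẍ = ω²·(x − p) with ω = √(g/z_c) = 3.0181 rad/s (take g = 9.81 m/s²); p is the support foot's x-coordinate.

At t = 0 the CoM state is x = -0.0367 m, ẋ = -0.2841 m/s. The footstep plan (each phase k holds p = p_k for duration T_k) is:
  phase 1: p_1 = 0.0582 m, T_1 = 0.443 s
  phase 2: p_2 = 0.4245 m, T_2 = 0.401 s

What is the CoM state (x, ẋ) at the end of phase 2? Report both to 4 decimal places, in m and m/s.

x = -1.4517, ẋ = -5.3327

phase 1: p=0.0582, T=0.443, ωT=1.337018, cosh=2.035150, sinh=1.772523; start (x,ẋ)=(-0.036700, -0.284100) → end (x,ẋ)=(-0.301787, -1.085868)
phase 2: p=0.4245, T=0.401, ωT=1.210258, cosh=1.826235, sinh=1.528115; start (x,ẋ)=(-0.301787, -1.085868) → end (x,ẋ)=(-1.451664, -5.332689)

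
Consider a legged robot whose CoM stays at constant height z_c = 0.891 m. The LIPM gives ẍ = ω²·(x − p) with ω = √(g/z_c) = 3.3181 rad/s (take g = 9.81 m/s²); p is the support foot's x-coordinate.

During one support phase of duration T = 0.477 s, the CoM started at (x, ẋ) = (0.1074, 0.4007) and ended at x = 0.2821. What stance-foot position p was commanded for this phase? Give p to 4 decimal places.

ωT = 3.3181·0.477 = 1.582734; cosh(ωT) = 2.536829, sinh(ωT) = 2.331417
x(T) = p + (x₀−p)·cosh(ωT) + (ẋ₀/ω)·sinh(ωT) ⇒ p·(1 − cosh) = x(T) − x₀·cosh − (ẋ₀/ω)·sinh
numerator   = 0.2821 − (0.1074)·2.536829 − (0.4007/3.3181)·2.331417 = -0.271902
denominator = 1 − 2.536829 = -1.536829
p = -0.271902 / -1.536829 = 0.1769

p = 0.1769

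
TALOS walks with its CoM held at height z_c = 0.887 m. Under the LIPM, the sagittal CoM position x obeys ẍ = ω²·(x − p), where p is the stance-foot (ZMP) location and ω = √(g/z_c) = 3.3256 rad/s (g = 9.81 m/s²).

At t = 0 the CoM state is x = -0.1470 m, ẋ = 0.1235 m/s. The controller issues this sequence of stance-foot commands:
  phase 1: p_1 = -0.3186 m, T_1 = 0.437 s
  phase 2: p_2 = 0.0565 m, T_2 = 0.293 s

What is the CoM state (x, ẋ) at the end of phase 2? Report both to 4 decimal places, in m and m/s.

x = 0.6775, ẋ = 2.4965

phase 1: p=-0.3186, T=0.437, ωT=1.453287, cosh=2.255476, sinh=2.021675; start (x,ẋ)=(-0.147000, 0.123500) → end (x,ẋ)=(0.143517, 1.432267)
phase 2: p=0.0565, T=0.293, ωT=0.974401, cosh=1.513499, sinh=1.136080; start (x,ẋ)=(0.143517, 1.432267) → end (x,ẋ)=(0.677486, 2.496497)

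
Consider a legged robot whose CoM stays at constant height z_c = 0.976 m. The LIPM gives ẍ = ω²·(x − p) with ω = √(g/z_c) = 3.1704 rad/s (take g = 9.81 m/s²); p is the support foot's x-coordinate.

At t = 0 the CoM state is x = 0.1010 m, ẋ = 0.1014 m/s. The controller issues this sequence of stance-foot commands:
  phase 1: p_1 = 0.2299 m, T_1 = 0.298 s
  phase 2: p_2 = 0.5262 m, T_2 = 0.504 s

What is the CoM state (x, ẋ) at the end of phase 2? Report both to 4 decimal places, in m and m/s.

x = -0.8584, ẋ = -4.1596

phase 1: p=0.2299, T=0.298, ωT=0.944779, cosh=1.480505, sinh=1.091740; start (x,ẋ)=(0.101000, 0.101400) → end (x,ẋ)=(0.073980, -0.296032)
phase 2: p=0.5262, T=0.504, ωT=1.597882, cosh=2.572438, sinh=2.370113; start (x,ẋ)=(0.073980, -0.296032) → end (x,ẋ)=(-0.858413, -4.159596)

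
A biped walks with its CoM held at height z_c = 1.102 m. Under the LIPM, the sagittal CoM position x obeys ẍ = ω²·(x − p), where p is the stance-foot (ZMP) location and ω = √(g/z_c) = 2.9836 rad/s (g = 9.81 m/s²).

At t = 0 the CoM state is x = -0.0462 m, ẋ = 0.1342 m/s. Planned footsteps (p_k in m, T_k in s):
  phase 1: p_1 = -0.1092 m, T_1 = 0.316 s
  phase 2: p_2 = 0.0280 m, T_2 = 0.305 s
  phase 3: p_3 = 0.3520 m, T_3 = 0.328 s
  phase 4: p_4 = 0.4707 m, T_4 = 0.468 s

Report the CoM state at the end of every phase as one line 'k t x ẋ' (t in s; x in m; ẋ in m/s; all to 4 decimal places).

phase 1: p=-0.1092, T=0.316, ωT=0.942818, cosh=1.478367, sinh=1.088838; start (x,ẋ)=(-0.046200, 0.134200) → end (x,ẋ)=(0.032912, 0.403062)
phase 2: p=0.0280, T=0.305, ωT=0.909998, cosh=1.443421, sinh=1.040896; start (x,ẋ)=(0.032912, 0.403062) → end (x,ẋ)=(0.175708, 0.597044)
phase 3: p=0.3520, T=0.328, ωT=0.978621, cosh=1.518307, sinh=1.142477; start (x,ẋ)=(0.175708, 0.597044) → end (x,ẋ)=(0.312954, 0.305569)
phase 4: p=0.4707, T=0.468, ωT=1.396325, cosh=2.143914, sinh=1.896409; start (x,ẋ)=(0.312954, 0.305569) → end (x,ẋ)=(0.326729, -0.237435)

1 0.3160 0.0329 0.4031
2 0.6210 0.1757 0.5970
3 0.9490 0.3130 0.3056
4 1.4170 0.3267 -0.2374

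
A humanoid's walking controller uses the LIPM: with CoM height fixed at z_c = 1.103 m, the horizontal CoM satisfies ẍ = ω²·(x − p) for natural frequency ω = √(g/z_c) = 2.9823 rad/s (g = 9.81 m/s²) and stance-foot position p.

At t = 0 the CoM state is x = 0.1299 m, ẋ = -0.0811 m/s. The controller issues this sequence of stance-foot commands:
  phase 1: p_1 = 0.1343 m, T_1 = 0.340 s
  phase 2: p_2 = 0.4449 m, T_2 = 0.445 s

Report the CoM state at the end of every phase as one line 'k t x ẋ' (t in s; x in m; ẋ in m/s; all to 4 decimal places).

phase 1: p=0.1343, T=0.340, ωT=1.013982, cosh=1.559664, sinh=1.196892; start (x,ẋ)=(0.129900, -0.081100) → end (x,ẋ)=(0.094889, -0.142194)
phase 2: p=0.4449, T=0.445, ωT=1.327123, cosh=2.017711, sinh=1.752472; start (x,ẋ)=(0.094889, -0.142194) → end (x,ẋ)=(-0.344877, -2.116201)

1 0.3400 0.0949 -0.1422
2 0.7850 -0.3449 -2.1162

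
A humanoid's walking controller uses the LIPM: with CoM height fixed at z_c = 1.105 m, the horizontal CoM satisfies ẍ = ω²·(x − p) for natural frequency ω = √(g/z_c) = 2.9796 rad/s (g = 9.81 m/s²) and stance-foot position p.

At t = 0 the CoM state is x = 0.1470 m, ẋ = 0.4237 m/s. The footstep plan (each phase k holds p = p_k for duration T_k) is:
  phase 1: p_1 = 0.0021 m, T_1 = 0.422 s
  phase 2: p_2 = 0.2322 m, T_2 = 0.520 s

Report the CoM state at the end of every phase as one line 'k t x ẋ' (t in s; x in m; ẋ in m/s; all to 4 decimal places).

1 0.4220 0.5072 1.5028
2 0.9420 2.0428 5.5400

phase 1: p=0.0021, T=0.422, ωT=1.257391, cosh=1.900316, sinh=1.615921; start (x,ẋ)=(0.147000, 0.423700) → end (x,ẋ)=(0.507240, 1.502828)
phase 2: p=0.2322, T=0.520, ωT=1.549392, cosh=2.460492, sinh=2.248115; start (x,ẋ)=(0.507240, 1.502828) → end (x,ẋ)=(2.042821, 5.540047)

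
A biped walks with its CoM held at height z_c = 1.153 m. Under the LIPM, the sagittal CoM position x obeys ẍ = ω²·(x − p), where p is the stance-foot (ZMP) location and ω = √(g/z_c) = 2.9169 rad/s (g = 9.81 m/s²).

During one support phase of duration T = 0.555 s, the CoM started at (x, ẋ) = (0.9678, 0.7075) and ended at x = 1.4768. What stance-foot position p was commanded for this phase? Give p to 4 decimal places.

p = 1.0165

ωT = 2.9169·0.555 = 1.618880; cosh(ωT) = 2.622776, sinh(ωT) = 2.424655
x(T) = p + (x₀−p)·cosh(ωT) + (ẋ₀/ω)·sinh(ωT) ⇒ p·(1 − cosh) = x(T) − x₀·cosh − (ẋ₀/ω)·sinh
numerator   = 1.4768 − (0.9678)·2.622776 − (0.7075/2.9169)·2.424655 = -1.649628
denominator = 1 − 2.622776 = -1.622776
p = -1.649628 / -1.622776 = 1.0165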